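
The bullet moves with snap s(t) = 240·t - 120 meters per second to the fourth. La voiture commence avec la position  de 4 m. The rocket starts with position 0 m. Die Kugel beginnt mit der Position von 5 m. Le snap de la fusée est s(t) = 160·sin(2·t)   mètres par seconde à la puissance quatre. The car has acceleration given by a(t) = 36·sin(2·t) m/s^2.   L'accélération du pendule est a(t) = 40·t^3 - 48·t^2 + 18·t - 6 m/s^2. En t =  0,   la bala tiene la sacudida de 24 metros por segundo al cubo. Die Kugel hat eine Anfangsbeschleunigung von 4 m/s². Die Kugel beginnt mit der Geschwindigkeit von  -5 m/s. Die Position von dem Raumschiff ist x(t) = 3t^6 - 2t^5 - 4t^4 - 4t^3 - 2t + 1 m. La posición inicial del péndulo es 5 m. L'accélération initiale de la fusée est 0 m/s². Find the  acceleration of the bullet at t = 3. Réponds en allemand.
Um dies zu lösen, müssen wir 2 Integrale unserer Gleichung für den Snap s(t) = 240·t - 120 finden. Das Integral von dem Snap ist der Ruck. Mit j(0) = 24 erhalten wir j(t) = 120·t^2 - 120·t + 24. Das Integral von dem Ruck, mit a(0) = 4, ergibt die Beschleunigung: a(t) = 40·t^3 - 60·t^2 + 24·t + 4. Wir haben die Beschleunigung a(t) = 40·t^3 - 60·t^2 + 24·t + 4. Durch Einsetzen von t = 3: a(3) = 616.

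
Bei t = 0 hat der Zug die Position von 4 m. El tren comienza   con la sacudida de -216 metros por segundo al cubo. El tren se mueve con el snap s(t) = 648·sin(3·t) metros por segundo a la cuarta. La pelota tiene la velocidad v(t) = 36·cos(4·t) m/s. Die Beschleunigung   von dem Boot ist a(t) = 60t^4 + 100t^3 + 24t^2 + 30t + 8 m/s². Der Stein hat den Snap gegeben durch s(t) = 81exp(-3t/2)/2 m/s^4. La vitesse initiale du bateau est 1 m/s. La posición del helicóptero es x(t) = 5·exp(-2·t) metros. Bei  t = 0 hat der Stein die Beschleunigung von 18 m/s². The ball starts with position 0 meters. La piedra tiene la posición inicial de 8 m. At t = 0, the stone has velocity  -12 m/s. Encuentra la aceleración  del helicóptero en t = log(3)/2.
Debemos derivar nuestra ecuación de la posición x(t) = 5·exp(-2·t) 2 veces. Derivando la posición, obtenemos la velocidad: v(t) = -10·exp(-2·t). Derivando la velocidad, obtenemos la aceleración: a(t) = 20·exp(-2·t). Tenemos la aceleración a(t) = 20·exp(-2·t). Sustituyendo t = log(3)/2: a(log(3)/2) = 20/3.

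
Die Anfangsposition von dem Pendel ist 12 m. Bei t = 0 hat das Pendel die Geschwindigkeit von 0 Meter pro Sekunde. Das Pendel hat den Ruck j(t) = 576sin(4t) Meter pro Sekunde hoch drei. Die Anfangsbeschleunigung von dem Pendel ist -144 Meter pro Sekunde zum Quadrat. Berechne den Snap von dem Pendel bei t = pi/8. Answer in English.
We must differentiate our jerk equation j(t) = 576·sin(4·t) 1 time. Differentiating jerk, we get snap: s(t) = 2304·cos(4·t). We have snap s(t) = 2304·cos(4·t). Substituting t = pi/8: s(pi/8) = 0.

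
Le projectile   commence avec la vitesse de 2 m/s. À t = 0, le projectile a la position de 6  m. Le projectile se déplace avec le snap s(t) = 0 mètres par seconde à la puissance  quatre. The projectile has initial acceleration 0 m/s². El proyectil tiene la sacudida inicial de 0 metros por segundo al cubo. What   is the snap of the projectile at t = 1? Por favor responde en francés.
En utilisant s(t) = 0 et en substituant t = 1, nous trouvons s = 0.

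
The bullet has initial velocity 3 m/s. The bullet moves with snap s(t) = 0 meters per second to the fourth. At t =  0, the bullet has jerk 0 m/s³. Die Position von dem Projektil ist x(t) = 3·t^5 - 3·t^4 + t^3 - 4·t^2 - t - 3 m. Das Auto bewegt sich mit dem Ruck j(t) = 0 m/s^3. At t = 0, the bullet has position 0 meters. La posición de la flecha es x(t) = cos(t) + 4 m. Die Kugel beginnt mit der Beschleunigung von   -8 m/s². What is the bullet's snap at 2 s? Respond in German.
Wir haben den Snap s(t) = 0. Durch Einsetzen von t = 2: s(2) = 0.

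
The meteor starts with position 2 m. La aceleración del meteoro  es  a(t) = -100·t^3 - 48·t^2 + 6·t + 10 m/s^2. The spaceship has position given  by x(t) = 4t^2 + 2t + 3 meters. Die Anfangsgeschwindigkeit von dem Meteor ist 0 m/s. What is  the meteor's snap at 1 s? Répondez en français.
Nous devons dériver notre équation de l'accélération a(t) = -100·t^3 - 48·t^2 + 6·t + 10 2 fois. La dérivée de l'accélération donne le jerk: j(t) = -300·t^2 - 96·t + 6. La dérivée du jerk donne le snap: s(t) = -600·t - 96. Nous avons le snap s(t) = -600·t - 96. En substituant t = 1: s(1) = -696.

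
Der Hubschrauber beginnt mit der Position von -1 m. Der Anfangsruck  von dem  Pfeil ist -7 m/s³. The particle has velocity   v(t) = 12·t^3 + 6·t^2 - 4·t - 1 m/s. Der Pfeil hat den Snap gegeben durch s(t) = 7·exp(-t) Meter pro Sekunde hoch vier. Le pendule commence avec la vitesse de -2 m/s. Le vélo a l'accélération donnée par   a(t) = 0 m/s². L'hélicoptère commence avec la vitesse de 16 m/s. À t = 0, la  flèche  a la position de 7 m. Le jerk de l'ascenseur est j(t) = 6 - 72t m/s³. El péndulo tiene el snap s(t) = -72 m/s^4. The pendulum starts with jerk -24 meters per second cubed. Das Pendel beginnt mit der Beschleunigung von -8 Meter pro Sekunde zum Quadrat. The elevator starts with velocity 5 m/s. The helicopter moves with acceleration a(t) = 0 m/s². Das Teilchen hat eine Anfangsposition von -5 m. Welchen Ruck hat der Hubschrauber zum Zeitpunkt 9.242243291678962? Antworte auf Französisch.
Nous devons dériver notre équation de l'accélération a(t) = 0 1 fois. En prenant d/dt de a(t), nous trouvons j(t) = 0. En utilisant j(t) = 0 et en substituant t = 9.242243291678962, nous trouvons j = 0.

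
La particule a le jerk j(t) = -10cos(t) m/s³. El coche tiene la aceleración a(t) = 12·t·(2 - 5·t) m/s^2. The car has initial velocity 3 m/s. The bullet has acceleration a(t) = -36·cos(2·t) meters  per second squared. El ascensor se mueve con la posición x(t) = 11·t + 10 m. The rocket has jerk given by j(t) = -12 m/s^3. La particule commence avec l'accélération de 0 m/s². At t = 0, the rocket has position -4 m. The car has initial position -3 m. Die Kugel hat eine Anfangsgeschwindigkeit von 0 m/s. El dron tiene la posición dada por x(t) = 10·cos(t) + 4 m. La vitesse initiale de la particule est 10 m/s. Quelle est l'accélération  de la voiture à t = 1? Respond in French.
Nous avons l'accélération a(t) = 12·t·(2 - 5·t). En substituant t = 1: a(1) = -36.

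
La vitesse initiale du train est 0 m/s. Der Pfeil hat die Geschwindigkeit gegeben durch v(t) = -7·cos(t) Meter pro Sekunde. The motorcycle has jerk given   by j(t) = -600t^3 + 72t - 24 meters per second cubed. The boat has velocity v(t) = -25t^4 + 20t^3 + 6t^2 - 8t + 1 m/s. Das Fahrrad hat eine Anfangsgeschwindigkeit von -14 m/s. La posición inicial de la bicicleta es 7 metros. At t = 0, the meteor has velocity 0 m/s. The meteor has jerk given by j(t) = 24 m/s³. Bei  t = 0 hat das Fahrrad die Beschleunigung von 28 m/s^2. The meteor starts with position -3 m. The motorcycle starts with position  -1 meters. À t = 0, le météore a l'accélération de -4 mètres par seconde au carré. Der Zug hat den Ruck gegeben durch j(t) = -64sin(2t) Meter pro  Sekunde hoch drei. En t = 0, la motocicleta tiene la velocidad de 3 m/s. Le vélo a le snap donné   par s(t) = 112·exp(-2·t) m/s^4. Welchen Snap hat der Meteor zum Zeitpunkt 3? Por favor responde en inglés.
To solve this, we need to take 1 derivative of our jerk equation j(t) = 24. Differentiating jerk, we get snap: s(t) = 0. From the given snap equation s(t) = 0, we substitute t = 3 to get s = 0.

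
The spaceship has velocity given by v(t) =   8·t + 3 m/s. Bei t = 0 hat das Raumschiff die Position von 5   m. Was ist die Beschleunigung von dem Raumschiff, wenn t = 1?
Wir müssen unsere Gleichung für die Geschwindigkeit v(t) = 8·t + 3 1-mal ableiten. Die Ableitung von der Geschwindigkeit ergibt die Beschleunigung: a(t) = 8. Wir haben die Beschleunigung a(t) = 8. Durch Einsetzen von t = 1: a(1) = 8.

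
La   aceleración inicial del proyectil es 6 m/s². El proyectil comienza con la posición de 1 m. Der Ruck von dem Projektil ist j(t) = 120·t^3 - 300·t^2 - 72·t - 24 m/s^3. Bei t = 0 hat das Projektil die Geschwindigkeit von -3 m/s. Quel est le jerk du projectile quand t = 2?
De l'équation du jerk j(t) = 120·t^3 - 300·t^2 - 72·t - 24, nous substituons t = 2 pour obtenir j = -408.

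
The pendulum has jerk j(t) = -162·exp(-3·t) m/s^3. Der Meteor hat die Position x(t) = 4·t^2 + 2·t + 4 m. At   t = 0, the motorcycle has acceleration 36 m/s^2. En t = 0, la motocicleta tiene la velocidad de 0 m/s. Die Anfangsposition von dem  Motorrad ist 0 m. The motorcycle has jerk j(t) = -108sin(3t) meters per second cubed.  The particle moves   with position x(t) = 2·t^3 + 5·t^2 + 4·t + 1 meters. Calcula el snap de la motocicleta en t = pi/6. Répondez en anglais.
We must differentiate our jerk equation j(t) = -108·sin(3·t) 1 time. Taking d/dt of j(t), we find s(t) = -324·cos(3·t). Using s(t) = -324·cos(3·t) and substituting t = pi/6, we find s = 0.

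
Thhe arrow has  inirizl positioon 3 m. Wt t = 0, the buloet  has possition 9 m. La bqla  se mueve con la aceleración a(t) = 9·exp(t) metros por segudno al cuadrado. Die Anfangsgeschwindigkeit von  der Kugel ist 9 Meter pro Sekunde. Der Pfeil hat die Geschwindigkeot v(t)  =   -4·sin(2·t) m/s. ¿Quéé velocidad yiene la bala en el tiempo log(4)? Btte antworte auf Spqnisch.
Para resolver esto, necesitamos tomar 1 integral de nuestra ecuación de la aceleración a(t) = 9·exp(t). La integral de la aceleración, con v(0) = 9, da la velocidad: v(t) = 9·exp(t). Usando v(t) = 9·exp(t) y sustituyendo t = log(4), encontramos v = 36.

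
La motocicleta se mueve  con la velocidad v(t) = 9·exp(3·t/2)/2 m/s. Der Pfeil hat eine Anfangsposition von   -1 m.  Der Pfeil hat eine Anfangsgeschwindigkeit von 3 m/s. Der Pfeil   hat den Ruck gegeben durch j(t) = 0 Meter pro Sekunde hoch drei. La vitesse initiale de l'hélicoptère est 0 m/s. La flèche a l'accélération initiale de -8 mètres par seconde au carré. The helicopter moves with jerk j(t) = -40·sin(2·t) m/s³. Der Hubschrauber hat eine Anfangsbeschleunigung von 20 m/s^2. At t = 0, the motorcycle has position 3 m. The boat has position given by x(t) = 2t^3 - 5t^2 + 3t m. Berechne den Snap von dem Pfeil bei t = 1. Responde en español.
Para resolver esto, necesitamos tomar 1 derivada de nuestra ecuación de la sacudida j(t) = 0. Tomando d/dt de j(t), encontramos s(t) = 0. Tenemos el snap s(t) = 0. Sustituyendo t = 1: s(1) = 0.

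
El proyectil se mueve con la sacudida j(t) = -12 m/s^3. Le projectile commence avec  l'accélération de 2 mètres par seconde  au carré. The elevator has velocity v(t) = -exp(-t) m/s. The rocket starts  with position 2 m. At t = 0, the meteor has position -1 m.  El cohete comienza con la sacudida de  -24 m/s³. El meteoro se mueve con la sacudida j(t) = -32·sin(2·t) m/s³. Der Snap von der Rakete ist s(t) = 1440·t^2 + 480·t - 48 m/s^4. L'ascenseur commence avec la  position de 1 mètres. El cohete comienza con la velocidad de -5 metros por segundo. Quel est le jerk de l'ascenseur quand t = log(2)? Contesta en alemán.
Wir müssen unsere Gleichung für die Geschwindigkeit v(t) = -exp(-t) 2-mal ableiten. Mit d/dt von v(t) finden wir a(t) = exp(-t). Durch Ableiten von der Beschleunigung erhalten wir den Ruck: j(t) = -exp(-t). Wir haben den Ruck j(t) = -exp(-t). Durch Einsetzen von t = log(2): j(log(2)) = -1/2.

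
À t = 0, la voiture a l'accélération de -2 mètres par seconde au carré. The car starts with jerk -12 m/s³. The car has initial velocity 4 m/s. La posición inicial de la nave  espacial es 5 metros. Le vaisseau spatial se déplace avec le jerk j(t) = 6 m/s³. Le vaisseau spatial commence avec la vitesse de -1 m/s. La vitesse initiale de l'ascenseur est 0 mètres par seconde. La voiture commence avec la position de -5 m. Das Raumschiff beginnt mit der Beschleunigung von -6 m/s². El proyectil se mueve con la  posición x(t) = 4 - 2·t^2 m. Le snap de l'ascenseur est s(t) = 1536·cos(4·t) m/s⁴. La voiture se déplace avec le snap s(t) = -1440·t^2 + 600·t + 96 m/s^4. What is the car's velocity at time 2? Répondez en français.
Nous devons trouver la primitive de notre équation du snap s(t) = -1440·t^2 + 600·t + 96 3 fois. La primitive du snap est le jerk. En utilisant j(0) = -12, nous obtenons j(t) = -480·t^3 + 300·t^2 + 96·t - 12. L'intégrale du jerk, avec a(0) = -2, donne l'accélération: a(t) = -120·t^4 + 100·t^3 + 48·t^2 - 12·t - 2. L'intégrale de l'accélération est la vitesse. En utilisant v(0) = 4, nous obtenons v(t) = -24·t^5 + 25·t^4 + 16·t^3 - 6·t^2 - 2·t + 4. Nous avons la vitesse v(t) = -24·t^5 + 25·t^4 + 16·t^3 - 6·t^2 - 2·t + 4. En substituant t = 2: v(2) = -264.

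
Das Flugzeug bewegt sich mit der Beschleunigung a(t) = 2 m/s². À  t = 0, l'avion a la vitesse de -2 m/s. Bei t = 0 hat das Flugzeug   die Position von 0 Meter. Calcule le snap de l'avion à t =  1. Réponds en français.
Pour résoudre ceci, nous devons prendre 2 dérivées de notre équation de l'accélération a(t) = 2. La dérivée de l'accélération donne le jerk: j(t) = 0. En prenant d/dt de j(t), nous trouvons s(t) = 0. En utilisant s(t) = 0 et en substituant t = 1, nous trouvons s = 0.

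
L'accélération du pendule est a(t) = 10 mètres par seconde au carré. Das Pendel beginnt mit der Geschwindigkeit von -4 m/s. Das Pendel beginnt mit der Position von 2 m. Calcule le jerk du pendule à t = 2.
Nous devons dériver notre équation de l'accélération a(t) = 10 1 fois. En dérivant l'accélération, nous obtenons le jerk: j(t) = 0. De l'équation du jerk j(t) = 0, nous substituons t = 2 pour obtenir j = 0.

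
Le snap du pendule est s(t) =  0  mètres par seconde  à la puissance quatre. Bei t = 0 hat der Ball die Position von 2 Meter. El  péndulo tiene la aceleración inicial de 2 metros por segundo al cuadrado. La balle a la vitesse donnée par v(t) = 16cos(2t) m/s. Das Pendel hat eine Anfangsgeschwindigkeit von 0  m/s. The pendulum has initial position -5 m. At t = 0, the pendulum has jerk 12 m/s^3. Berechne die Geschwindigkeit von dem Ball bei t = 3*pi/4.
Wir haben die Geschwindigkeit v(t) = 16·cos(2·t). Durch Einsetzen von t = 3*pi/4: v(3*pi/4) = 0.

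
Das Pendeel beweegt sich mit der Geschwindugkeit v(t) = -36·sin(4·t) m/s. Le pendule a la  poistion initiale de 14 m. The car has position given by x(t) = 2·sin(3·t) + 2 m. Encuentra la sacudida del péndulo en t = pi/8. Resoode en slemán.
Um dies zu lösen, müssen wir 2 Ableitungen unserer Gleichung für die Geschwindigkeit v(t) = -36·sin(4·t) nehmen. Mit d/dt von v(t) finden wir a(t) = -144·cos(4·t). Die Ableitung von der Beschleunigung ergibt den Ruck: j(t) = 576·sin(4·t). Aus der Gleichung für den Ruck j(t) = 576·sin(4·t), setzen wir t = pi/8 ein und erhalten j = 576.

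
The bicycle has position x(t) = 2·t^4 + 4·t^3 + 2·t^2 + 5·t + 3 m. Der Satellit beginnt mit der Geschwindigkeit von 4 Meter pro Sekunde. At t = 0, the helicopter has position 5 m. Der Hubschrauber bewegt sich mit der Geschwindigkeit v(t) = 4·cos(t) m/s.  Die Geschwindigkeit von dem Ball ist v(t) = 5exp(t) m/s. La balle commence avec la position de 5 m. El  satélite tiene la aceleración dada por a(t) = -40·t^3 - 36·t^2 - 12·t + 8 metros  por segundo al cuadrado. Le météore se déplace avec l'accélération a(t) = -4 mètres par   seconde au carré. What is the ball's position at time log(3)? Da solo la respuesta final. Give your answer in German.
Die Position bei t = log(3) ist x = 15.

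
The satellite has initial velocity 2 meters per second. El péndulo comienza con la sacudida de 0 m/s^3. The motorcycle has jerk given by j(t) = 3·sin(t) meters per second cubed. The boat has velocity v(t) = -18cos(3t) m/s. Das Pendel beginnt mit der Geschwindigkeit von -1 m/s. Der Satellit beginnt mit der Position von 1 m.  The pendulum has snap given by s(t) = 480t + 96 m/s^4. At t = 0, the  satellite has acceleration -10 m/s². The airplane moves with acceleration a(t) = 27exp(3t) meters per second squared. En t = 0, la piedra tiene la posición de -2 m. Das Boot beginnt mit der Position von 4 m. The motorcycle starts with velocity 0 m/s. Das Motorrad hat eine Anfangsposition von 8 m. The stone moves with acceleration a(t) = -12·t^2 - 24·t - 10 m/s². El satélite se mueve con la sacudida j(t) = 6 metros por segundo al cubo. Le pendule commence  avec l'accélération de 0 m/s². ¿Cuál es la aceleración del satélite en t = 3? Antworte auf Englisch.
We need to integrate our jerk equation j(t) = 6 1 time. Finding the antiderivative of j(t) and using a(0) = -10: a(t) = 6·t - 10. From the given acceleration equation a(t) = 6·t - 10, we substitute t = 3 to get a = 8.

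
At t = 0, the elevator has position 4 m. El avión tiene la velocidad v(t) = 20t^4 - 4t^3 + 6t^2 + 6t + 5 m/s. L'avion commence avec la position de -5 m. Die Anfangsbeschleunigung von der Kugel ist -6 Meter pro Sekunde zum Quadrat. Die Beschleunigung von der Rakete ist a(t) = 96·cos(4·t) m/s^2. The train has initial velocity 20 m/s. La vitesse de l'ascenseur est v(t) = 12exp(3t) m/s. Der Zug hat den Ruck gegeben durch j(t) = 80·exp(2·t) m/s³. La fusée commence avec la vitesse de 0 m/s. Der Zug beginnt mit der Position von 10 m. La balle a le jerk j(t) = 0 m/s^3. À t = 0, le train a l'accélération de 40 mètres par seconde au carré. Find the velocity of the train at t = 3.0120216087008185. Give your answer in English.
We must find the integral of our jerk equation j(t) = 80·exp(2·t) 2 times. Finding the antiderivative of j(t) and using a(0) = 40: a(t) = 40·exp(2·t). The antiderivative of acceleration, with v(0) = 20, gives velocity: v(t) = 20·exp(2·t). From the given velocity equation v(t) = 20·exp(2·t), we substitute t = 3.0120216087008185 to get v = 8264.92132336413.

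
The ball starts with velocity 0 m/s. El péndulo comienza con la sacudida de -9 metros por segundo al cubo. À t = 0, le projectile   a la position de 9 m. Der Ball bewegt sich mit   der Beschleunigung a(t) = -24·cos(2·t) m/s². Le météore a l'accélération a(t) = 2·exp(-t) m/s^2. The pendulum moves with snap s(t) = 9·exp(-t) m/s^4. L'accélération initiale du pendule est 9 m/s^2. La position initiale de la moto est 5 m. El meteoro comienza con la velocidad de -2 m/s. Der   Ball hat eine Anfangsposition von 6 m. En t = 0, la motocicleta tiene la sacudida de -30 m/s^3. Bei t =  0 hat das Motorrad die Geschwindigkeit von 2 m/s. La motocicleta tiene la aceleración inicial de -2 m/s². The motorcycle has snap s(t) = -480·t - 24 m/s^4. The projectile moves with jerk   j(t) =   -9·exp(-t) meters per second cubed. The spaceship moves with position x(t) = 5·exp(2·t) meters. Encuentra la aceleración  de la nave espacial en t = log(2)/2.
Debemos derivar nuestra ecuación de la posición x(t) = 5·exp(2·t) 2 veces. Tomando d/dt de x(t), encontramos v(t) = 10·exp(2·t). La derivada de la velocidad da la aceleración: a(t) = 20·exp(2·t). Usando a(t) = 20·exp(2·t) y sustituyendo t = log(2)/2, encontramos a = 40.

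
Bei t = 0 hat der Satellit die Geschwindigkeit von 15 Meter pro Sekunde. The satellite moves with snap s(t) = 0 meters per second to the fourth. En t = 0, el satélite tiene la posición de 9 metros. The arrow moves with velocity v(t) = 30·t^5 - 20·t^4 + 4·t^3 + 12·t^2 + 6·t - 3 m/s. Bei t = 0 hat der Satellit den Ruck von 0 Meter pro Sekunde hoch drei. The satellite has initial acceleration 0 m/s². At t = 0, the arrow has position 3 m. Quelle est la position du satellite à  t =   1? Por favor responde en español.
Necesitamos integrar nuestra ecuación del snap s(t) = 0 4 veces. Integrando el snap y usando la condición inicial j(0) = 0, obtenemos j(t) = 0. Tomando ∫j(t)dt y aplicando a(0) = 0, encontramos a(t) = 0. Integrando la aceleración y usando la condición inicial v(0) = 15, obtenemos v(t) = 15. Integrando la velocidad y usando la condición inicial x(0) = 9, obtenemos x(t) = 15·t + 9. Usando x(t) = 15·t + 9 y sustituyendo t = 1, encontramos x = 24.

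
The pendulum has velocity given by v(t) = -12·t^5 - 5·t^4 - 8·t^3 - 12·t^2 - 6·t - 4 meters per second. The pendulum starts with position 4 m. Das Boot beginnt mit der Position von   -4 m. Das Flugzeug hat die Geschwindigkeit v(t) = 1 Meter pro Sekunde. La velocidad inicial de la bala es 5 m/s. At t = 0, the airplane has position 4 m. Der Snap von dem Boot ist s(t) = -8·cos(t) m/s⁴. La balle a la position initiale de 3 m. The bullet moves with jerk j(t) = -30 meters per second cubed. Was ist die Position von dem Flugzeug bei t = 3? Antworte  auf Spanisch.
Debemos encontrar la integral de nuestra ecuación de la velocidad v(t) = 1 1 vez. La integral de la velocidad es la posición. Usando x(0) = 4, obtenemos x(t) = t + 4. Tenemos la posición x(t) = t + 4. Sustituyendo t = 3: x(3) = 7.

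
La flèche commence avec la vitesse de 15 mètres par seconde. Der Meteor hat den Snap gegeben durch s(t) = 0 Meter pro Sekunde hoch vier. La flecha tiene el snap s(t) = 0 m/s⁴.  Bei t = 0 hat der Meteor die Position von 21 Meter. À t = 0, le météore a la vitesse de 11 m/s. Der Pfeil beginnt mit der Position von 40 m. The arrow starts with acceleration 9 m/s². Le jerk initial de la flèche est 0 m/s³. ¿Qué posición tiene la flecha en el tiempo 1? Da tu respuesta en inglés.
We need to integrate our snap equation s(t) = 0 4 times. The antiderivative of snap, with j(0) = 0, gives jerk: j(t) = 0. The integral of jerk, with a(0) = 9, gives acceleration: a(t) = 9. The antiderivative of acceleration, with v(0) = 15, gives velocity: v(t) = 9·t + 15. The antiderivative of velocity is position. Using x(0) = 40, we get x(t) = 9·t^2/2 + 15·t + 40. We have position x(t) = 9·t^2/2 + 15·t + 40. Substituting t = 1: x(1) = 119/2.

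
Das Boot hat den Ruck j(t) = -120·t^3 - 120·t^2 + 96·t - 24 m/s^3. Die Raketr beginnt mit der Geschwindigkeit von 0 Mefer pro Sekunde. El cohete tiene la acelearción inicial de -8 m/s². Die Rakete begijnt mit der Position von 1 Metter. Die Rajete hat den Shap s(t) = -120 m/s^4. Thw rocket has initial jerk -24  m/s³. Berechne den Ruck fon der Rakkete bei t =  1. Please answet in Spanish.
Necesitamos integrar nuestra ecuación del snap s(t) = -120 1 vez. Integrando el snap y usando la condición inicial j(0) = -24, obtenemos j(t) = -120·t - 24. De la ecuación de la sacudida j(t) = -120·t - 24, sustituimos t = 1 para obtener j = -144.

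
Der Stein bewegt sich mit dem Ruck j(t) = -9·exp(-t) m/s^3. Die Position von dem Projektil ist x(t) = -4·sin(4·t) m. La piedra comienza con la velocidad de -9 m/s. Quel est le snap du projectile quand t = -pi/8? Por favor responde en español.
Partiendo de la posición x(t) = -4·sin(4·t), tomamos 4 derivadas. Derivando la posición, obtenemos la velocidad: v(t) = -16·cos(4·t). Tomando d/dt de v(t), encontramos a(t) = 64·sin(4·t). Tomando d/dt de a(t), encontramos j(t) = 256·cos(4·t). Derivando la sacudida, obtenemos el snap: s(t) = -1024·sin(4·t). De la ecuación del snap s(t) = -1024·sin(4·t), sustituimos t = -pi/8 para obtener s = 1024.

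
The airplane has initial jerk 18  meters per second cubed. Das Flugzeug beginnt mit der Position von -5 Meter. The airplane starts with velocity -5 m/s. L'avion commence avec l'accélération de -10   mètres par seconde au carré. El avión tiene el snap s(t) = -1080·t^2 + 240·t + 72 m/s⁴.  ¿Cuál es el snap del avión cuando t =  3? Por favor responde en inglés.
We have snap s(t) = -1080·t^2 + 240·t + 72. Substituting t = 3: s(3) = -8928.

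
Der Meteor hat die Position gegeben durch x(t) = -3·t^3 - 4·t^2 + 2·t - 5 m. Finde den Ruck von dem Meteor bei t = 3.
Ausgehend von der Position x(t) = -3·t^3 - 4·t^2 + 2·t - 5, nehmen wir 3 Ableitungen. Mit d/dt von x(t) finden wir v(t) = -9·t^2 - 8·t + 2. Durch Ableiten von der Geschwindigkeit erhalten wir die Beschleunigung: a(t) = -18·t - 8. Mit d/dt von a(t) finden wir j(t) = -18. Wir haben den Ruck j(t) = -18. Durch Einsetzen von t = 3: j(3) = -18.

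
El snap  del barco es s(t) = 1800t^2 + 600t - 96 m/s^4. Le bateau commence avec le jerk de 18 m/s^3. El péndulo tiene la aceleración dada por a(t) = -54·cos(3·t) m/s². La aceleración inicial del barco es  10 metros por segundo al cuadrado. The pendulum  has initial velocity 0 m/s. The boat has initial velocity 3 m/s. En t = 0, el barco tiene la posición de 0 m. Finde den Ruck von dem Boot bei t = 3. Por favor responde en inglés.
We must find the integral of our snap equation s(t) = 1800·t^2 + 600·t - 96 1 time. The integral of snap is jerk. Using j(0) = 18, we get j(t) = 600·t^3 + 300·t^2 - 96·t + 18. Using j(t) = 600·t^3 + 300·t^2 - 96·t + 18 and substituting t = 3, we find j = 18630.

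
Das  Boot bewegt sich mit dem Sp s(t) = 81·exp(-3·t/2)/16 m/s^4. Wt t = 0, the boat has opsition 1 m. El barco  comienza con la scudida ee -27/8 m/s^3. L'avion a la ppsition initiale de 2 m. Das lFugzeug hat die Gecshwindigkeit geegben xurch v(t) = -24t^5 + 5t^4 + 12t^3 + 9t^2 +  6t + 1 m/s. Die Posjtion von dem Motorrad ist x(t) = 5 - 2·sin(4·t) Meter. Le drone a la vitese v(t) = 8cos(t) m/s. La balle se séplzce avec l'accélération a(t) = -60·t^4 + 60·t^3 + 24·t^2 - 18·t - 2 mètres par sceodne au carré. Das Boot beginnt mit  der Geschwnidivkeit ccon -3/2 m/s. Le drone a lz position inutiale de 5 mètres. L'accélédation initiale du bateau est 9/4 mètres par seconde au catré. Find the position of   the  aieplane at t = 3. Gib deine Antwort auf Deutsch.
Um dies zu lösen, müssen wir 1 Stammfunktion unserer Gleichung für die Geschwindigkeit v(t) = -24·t^5 + 5·t^4 + 12·t^3 + 9·t^2 + 6·t + 1 finden. Durch Integration von der Geschwindigkeit und Verwendung der Anfangsbedingung x(0) = 2, erhalten wir x(t) = -4·t^6 + t^5 + 3·t^4 + 3·t^3 + 3·t^2 + t + 2. Mit x(t) = -4·t^6 + t^5 + 3·t^4 + 3·t^3 + 3·t^2 + t + 2 und Einsetzen von t = 3, finden wir x = -2317.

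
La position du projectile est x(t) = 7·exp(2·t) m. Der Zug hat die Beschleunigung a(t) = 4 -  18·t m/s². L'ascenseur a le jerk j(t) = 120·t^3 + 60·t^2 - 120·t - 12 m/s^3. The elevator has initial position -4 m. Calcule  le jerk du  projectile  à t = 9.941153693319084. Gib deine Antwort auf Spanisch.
Debemos derivar nuestra ecuación de la posición x(t) = 7·exp(2·t) 3 veces. Derivando la posición, obtenemos la velocidad: v(t) = 14·exp(2·t). La derivada de la velocidad da la aceleración: a(t) = 28·exp(2·t). Derivando la aceleración, obtenemos la sacudida: j(t) = 56·exp(2·t). De la ecuación de la sacudida j(t) = 56·exp(2·t), sustituimos t = 9.941153693319084 para obtener j = 24152629120.0299.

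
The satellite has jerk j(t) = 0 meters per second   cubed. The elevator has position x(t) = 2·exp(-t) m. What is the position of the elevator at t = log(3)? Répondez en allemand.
Mit x(t) = 2·exp(-t) und Einsetzen von t = log(3), finden wir x = 2/3.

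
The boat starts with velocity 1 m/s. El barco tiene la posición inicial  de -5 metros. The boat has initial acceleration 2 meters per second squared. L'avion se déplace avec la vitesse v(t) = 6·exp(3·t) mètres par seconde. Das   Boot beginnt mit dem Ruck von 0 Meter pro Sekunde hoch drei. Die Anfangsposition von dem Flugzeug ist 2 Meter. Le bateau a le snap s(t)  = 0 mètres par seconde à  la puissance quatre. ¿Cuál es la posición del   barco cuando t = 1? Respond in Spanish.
Necesitamos integrar nuestra ecuación del snap s(t) = 0 4 veces. Integrando el snap y usando la condición inicial j(0) = 0, obtenemos j(t) = 0. La antiderivada de la sacudida es la aceleración. Usando a(0) = 2, obtenemos a(t) = 2. La integral de la aceleración es la velocidad. Usando v(0) = 1, obtenemos v(t) = 2·t + 1. Integrando la velocidad y usando la condición inicial x(0) = -5, obtenemos x(t) = t^2 + t - 5. Usando x(t) = t^2 + t - 5 y sustituyendo t = 1, encontramos x = -3.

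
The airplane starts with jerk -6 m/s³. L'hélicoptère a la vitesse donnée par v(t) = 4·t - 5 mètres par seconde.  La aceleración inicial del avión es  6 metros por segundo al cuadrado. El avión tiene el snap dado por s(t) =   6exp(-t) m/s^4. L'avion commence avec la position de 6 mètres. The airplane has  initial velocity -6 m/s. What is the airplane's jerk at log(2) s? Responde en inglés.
To find the answer, we compute 1 antiderivative of s(t) = 6·exp(-t). Integrating snap and using the initial condition j(0) = -6, we get j(t) = -6·exp(-t). Using j(t) = -6·exp(-t) and substituting t = log(2), we find j = -3.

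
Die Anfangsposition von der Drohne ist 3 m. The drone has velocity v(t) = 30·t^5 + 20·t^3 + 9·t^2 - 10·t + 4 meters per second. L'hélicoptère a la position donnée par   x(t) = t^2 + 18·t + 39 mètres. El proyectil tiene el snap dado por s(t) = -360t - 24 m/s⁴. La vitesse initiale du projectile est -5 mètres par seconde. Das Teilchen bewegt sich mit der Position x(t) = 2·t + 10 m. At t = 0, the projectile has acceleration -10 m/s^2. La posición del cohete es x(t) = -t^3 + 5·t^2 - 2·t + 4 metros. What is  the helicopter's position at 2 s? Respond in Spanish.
De la ecuación de la posición x(t) = t^2 + 18·t + 39, sustituimos t = 2 para obtener x = 79.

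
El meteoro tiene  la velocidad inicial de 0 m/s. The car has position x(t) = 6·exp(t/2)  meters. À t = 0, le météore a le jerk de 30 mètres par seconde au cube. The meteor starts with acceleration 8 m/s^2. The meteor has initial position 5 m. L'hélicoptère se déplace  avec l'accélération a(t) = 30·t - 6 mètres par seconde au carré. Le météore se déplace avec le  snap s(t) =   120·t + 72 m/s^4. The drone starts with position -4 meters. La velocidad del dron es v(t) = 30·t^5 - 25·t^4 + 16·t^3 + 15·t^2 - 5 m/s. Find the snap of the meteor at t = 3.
From the given snap equation s(t) = 120·t + 72, we substitute t = 3 to get s = 432.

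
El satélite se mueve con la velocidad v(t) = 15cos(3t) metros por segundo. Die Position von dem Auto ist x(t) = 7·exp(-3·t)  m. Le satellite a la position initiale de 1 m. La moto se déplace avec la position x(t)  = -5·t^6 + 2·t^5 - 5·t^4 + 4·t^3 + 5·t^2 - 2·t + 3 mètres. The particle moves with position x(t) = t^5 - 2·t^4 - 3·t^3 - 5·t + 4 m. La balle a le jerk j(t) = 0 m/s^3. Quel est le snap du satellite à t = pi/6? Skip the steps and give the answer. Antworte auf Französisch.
Le snap à t = pi/6 est s = 405.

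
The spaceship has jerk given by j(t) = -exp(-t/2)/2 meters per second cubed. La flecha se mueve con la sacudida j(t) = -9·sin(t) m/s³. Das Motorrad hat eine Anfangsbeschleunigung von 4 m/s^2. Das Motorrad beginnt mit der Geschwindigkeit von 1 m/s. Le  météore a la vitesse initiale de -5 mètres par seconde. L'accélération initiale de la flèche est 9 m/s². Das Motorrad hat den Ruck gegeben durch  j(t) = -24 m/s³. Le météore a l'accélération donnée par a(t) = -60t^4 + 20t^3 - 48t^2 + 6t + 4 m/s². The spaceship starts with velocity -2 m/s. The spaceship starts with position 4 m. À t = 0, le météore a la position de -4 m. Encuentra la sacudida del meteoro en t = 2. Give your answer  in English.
Starting from acceleration a(t) = -60·t^4 + 20·t^3 - 48·t^2 + 6·t + 4, we take 1 derivative. Differentiating acceleration, we get jerk: j(t) = -240·t^3 + 60·t^2 - 96·t + 6. Using j(t) = -240·t^3 + 60·t^2 - 96·t + 6 and substituting t = 2, we find j = -1866.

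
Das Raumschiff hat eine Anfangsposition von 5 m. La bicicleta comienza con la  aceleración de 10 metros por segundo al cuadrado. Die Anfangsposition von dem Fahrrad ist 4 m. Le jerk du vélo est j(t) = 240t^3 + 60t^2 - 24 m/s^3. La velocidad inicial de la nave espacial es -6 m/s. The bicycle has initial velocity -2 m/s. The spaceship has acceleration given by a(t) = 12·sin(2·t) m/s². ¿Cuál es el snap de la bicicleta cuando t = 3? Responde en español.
Debemos derivar nuestra ecuación de la sacudida j(t) = 240·t^3 + 60·t^2 - 24 1 vez. Tomando d/dt de j(t), encontramos s(t) = 720·t^2 + 120·t. Usando s(t) = 720·t^2 + 120·t y sustituyendo t = 3, encontramos s = 6840.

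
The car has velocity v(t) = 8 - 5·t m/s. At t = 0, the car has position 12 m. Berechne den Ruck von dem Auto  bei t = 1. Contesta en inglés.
To solve this, we need to take 2 derivatives of our velocity equation v(t) = 8 - 5·t. Taking d/dt of v(t), we find a(t) = -5. Differentiating acceleration, we get jerk: j(t) = 0. Using j(t) = 0 and substituting t = 1, we find j = 0.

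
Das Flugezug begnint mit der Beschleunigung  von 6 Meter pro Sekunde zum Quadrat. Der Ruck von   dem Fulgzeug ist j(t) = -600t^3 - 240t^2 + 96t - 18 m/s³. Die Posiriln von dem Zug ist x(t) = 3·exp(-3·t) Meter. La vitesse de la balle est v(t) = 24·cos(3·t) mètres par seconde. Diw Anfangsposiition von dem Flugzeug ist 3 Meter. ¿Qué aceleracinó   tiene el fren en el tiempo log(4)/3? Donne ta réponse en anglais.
Starting from position x(t) = 3·exp(-3·t), we take 2 derivatives. Differentiating position, we get velocity: v(t) = -9·exp(-3·t). Differentiating velocity, we get acceleration: a(t) = 27·exp(-3·t). From the given acceleration equation a(t) = 27·exp(-3·t), we substitute t = log(4)/3 to get a = 27/4.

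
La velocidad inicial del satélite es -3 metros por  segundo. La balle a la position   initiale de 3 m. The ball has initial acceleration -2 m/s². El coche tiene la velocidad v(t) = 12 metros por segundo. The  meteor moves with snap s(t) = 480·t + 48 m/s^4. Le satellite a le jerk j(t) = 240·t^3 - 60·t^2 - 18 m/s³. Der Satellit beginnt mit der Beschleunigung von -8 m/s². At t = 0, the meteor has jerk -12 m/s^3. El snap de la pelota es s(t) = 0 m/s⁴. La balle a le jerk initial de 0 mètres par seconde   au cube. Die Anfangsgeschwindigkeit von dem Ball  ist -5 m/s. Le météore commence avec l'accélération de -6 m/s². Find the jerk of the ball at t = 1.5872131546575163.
To find the answer, we compute 1 antiderivative of s(t) = 0. Finding the antiderivative of s(t) and using j(0) = 0: j(t) = 0. We have jerk j(t) = 0. Substituting t = 1.5872131546575163: j(1.5872131546575163) = 0.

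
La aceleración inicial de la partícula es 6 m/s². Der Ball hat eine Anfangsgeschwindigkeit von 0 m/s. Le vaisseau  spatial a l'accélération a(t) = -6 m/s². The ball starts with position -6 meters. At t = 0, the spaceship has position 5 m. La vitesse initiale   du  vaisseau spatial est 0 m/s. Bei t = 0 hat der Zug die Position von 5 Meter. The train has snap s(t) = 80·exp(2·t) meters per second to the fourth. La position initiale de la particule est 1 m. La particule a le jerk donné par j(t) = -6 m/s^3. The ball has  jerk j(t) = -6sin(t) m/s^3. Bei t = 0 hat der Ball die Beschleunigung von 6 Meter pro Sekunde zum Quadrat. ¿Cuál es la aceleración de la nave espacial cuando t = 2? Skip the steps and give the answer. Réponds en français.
a(2) = -6.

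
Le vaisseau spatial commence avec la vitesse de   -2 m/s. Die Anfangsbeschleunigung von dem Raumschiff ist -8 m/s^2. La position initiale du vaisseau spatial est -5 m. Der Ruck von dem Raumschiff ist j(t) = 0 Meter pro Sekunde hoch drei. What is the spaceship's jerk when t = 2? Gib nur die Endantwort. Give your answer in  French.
Le jerk à t = 2 est j = 0.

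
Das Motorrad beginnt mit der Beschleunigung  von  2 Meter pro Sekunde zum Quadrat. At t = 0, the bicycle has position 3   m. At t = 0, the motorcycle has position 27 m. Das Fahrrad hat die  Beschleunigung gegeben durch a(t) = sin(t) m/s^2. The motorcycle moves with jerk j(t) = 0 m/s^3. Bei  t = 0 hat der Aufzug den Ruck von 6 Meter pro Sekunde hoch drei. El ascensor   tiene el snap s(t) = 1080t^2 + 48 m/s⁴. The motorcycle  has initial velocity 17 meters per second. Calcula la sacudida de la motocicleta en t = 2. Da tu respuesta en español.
Usando j(t) = 0 y sustituyendo t = 2, encontramos j = 0.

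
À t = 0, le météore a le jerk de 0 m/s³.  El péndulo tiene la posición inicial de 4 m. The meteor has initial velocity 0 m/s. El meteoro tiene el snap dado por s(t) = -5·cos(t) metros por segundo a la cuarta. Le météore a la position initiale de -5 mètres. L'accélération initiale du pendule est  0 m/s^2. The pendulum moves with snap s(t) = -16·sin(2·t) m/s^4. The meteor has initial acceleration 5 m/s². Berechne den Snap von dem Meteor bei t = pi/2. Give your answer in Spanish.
Tenemos el snap s(t) = -5·cos(t). Sustituyendo t = pi/2: s(pi/2) = 0.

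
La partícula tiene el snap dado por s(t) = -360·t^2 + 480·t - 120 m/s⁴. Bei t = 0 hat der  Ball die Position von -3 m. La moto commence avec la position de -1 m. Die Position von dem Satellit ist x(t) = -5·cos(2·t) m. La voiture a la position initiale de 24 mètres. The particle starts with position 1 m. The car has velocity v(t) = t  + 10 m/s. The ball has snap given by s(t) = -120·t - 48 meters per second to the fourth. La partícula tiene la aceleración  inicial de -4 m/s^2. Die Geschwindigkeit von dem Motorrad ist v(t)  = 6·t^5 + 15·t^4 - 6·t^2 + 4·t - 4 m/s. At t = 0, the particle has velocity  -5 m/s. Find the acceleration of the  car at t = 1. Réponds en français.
Nous devons dériver notre équation de la vitesse v(t) = t + 10 1 fois. En prenant d/dt de v(t), nous trouvons a(t) = 1. Nous avons l'accélération a(t) = 1. En substituant t = 1: a(1) = 1.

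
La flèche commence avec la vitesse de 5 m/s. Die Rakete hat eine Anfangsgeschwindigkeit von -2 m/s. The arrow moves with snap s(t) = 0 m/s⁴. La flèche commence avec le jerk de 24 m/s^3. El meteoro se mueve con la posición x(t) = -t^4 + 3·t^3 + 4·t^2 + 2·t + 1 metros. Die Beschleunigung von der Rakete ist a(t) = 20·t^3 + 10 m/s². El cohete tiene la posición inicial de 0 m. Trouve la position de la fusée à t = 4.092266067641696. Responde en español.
Partiendo de la aceleración a(t) = 20·t^3 + 10, tomamos 2 integrales. La antiderivada de la aceleración, con v(0) = -2, da la velocidad: v(t) = 5·t^4 + 10·t - 2. La integral de la velocidad, con x(0) = 0, da la posición: x(t) = t^5 + 5·t^2 - 2·t. Tenemos la posición x(t) = t^5 + 5·t^2 - 2·t. Sustituyendo t = 4.092266067641696: x(4.092266067641696) = 1223.22471000715.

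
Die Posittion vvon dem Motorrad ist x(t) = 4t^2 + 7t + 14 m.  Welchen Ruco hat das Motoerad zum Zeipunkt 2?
Wir müssen unsere Gleichung für die Position x(t) = 4·t^2 + 7·t + 14 3-mal ableiten. Mit d/dt von x(t) finden wir v(t) = 8·t + 7. Durch Ableiten von der Geschwindigkeit erhalten wir die Beschleunigung: a(t) = 8. Durch Ableiten von der Beschleunigung erhalten wir den Ruck: j(t) = 0. Aus der Gleichung für den Ruck j(t) = 0, setzen wir t = 2 ein und erhalten j = 0.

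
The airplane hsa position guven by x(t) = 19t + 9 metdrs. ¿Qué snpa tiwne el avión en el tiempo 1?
Partiendo de la posición x(t) = 19·t + 9, tomamos 4 derivadas. Derivando la posición, obtenemos la velocidad: v(t) = 19. La derivada de la velocidad da la aceleración: a(t) = 0. Derivando la aceleración, obtenemos la sacudida: j(t) = 0. Tomando d/dt de j(t), encontramos s(t) = 0. Tenemos el snap s(t) = 0. Sustituyendo t = 1: s(1) = 0.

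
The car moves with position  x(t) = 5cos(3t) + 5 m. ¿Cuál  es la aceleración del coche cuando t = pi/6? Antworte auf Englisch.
We must differentiate our position equation x(t) = 5·cos(3·t) + 5 2 times. The derivative of position gives velocity: v(t) = -15·sin(3·t). Taking d/dt of v(t), we find a(t) = -45·cos(3·t). We have acceleration a(t) = -45·cos(3·t). Substituting t = pi/6: a(pi/6) = 0.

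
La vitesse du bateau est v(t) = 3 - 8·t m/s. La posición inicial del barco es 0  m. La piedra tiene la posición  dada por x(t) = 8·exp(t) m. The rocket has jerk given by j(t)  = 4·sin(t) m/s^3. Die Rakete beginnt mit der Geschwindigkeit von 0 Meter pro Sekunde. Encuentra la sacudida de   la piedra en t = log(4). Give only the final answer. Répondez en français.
j(log(4)) = 32.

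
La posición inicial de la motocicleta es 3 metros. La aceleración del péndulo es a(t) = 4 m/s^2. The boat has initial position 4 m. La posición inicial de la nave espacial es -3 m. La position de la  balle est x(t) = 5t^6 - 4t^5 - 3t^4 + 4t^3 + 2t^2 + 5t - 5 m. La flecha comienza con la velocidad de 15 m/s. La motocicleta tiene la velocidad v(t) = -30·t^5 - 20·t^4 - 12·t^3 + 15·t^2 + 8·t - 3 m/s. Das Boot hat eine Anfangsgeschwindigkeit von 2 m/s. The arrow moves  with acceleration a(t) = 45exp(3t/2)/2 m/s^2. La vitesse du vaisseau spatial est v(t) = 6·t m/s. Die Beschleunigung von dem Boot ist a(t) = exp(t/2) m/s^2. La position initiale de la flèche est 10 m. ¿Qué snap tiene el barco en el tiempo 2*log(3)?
Partiendo de la aceleración a(t) = exp(t/2), tomamos 2 derivadas. La derivada de la aceleración da la sacudida: j(t) = exp(t/2)/2. Derivando la sacudida, obtenemos el snap: s(t) = exp(t/2)/4. Usando s(t) = exp(t/2)/4 y sustituyendo t = 2*log(3), encontramos s = 3/4.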